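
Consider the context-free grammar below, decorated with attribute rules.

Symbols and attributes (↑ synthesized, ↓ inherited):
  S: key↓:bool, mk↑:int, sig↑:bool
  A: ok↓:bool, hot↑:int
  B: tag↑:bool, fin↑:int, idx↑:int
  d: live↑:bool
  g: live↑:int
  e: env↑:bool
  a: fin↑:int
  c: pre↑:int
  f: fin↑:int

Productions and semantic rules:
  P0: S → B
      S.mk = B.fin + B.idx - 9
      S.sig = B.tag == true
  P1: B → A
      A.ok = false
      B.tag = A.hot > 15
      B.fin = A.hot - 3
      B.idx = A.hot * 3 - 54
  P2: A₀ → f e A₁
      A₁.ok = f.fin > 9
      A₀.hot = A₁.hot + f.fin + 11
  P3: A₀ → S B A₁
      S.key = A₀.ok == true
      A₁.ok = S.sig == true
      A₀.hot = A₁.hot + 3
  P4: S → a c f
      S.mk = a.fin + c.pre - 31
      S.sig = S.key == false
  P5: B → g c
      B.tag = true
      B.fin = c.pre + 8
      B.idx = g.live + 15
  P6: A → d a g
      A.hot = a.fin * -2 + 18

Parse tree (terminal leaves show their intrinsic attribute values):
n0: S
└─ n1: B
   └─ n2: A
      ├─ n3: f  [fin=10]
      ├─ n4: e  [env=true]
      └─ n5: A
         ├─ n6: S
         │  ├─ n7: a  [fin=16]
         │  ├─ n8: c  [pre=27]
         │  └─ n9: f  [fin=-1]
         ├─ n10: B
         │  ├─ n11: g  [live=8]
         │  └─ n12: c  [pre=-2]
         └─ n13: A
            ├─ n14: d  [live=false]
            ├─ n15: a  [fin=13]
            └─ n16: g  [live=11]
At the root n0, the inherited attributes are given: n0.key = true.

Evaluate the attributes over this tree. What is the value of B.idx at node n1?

-6

1. n0.key = true  [given at root]
2. n2.ok = false  [false]
3. n3.fin = 10  [terminal]
4. n4.env = true  [terminal]
5. n5.ok = true  [f.fin > 9]
6. n6.key = true  [A₀.ok == true]
7. n7.fin = 16  [terminal]
8. n8.pre = 27  [terminal]
9. n9.fin = -1  [terminal]
10. n6.mk = 12  [a.fin + c.pre - 31]
11. n6.sig = false  [S.key == false]
12. n11.live = 8  [terminal]
13. n12.pre = -2  [terminal]
14. n10.tag = true  [true]
15. n10.fin = 6  [c.pre + 8]
16. n10.idx = 23  [g.live + 15]
17. n13.ok = false  [S.sig == true]
18. n14.live = false  [terminal]
19. n15.fin = 13  [terminal]
20. n16.live = 11  [terminal]
21. n13.hot = -8  [a.fin * -2 + 18]
22. n5.hot = -5  [A₁.hot + 3]
23. n2.hot = 16  [A₁.hot + f.fin + 11]
24. n1.tag = true  [A.hot > 15]
25. n1.fin = 13  [A.hot - 3]
26. n1.idx = -6  [A.hot * 3 - 54]
27. n0.mk = -2  [B.fin + B.idx - 9]
28. n0.sig = true  [B.tag == true]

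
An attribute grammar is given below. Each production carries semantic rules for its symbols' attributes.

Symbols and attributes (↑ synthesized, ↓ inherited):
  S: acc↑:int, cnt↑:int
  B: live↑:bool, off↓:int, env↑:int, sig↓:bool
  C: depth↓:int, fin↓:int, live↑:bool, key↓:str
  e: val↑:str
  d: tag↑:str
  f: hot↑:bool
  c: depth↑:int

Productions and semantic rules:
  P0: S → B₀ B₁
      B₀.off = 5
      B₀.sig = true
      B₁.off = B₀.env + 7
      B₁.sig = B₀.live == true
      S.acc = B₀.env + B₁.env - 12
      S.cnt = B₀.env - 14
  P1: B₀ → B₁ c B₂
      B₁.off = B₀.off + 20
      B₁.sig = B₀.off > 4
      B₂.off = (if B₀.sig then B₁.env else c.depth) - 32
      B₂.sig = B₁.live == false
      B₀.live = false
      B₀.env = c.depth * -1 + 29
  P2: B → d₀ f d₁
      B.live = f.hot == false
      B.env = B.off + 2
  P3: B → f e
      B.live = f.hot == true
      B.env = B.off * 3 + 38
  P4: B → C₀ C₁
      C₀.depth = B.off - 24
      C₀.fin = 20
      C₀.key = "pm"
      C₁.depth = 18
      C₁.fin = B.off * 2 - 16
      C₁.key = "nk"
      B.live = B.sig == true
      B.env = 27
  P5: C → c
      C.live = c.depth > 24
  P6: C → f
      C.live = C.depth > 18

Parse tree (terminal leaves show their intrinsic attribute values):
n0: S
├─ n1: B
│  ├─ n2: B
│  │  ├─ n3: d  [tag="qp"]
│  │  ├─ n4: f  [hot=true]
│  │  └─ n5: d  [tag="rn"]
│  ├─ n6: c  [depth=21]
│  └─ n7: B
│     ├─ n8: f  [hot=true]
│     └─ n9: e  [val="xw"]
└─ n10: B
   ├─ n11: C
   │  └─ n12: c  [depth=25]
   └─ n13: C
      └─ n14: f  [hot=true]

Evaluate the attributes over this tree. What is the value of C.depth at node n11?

-9

1. n1.off = 5  [5]
2. n1.sig = true  [true]
3. n2.off = 25  [B₀.off + 20]
4. n2.sig = true  [B₀.off > 4]
5. n3.tag = "qp"  [terminal]
6. n4.hot = true  [terminal]
7. n5.tag = "rn"  [terminal]
8. n2.live = false  [f.hot == false]
9. n2.env = 27  [B.off + 2]
10. n6.depth = 21  [terminal]
11. n7.off = -5  [(if B₀.sig then B₁.env else c.depth) - 32]
12. n7.sig = true  [B₁.live == false]
13. n8.hot = true  [terminal]
14. n9.val = "xw"  [terminal]
15. n7.live = true  [f.hot == true]
16. n7.env = 23  [B.off * 3 + 38]
17. n1.live = false  [false]
18. n1.env = 8  [c.depth * -1 + 29]
19. n10.off = 15  [B₀.env + 7]
20. n10.sig = false  [B₀.live == true]
21. n11.depth = -9  [B.off - 24]
22. n11.fin = 20  [20]
23. n11.key = "pm"  ["pm"]
24. n12.depth = 25  [terminal]
25. n11.live = true  [c.depth > 24]
26. n13.depth = 18  [18]
27. n13.fin = 14  [B.off * 2 - 16]
28. n13.key = "nk"  ["nk"]
29. n14.hot = true  [terminal]
30. n13.live = false  [C.depth > 18]
31. n10.live = false  [B.sig == true]
32. n10.env = 27  [27]
33. n0.acc = 23  [B₀.env + B₁.env - 12]
34. n0.cnt = -6  [B₀.env - 14]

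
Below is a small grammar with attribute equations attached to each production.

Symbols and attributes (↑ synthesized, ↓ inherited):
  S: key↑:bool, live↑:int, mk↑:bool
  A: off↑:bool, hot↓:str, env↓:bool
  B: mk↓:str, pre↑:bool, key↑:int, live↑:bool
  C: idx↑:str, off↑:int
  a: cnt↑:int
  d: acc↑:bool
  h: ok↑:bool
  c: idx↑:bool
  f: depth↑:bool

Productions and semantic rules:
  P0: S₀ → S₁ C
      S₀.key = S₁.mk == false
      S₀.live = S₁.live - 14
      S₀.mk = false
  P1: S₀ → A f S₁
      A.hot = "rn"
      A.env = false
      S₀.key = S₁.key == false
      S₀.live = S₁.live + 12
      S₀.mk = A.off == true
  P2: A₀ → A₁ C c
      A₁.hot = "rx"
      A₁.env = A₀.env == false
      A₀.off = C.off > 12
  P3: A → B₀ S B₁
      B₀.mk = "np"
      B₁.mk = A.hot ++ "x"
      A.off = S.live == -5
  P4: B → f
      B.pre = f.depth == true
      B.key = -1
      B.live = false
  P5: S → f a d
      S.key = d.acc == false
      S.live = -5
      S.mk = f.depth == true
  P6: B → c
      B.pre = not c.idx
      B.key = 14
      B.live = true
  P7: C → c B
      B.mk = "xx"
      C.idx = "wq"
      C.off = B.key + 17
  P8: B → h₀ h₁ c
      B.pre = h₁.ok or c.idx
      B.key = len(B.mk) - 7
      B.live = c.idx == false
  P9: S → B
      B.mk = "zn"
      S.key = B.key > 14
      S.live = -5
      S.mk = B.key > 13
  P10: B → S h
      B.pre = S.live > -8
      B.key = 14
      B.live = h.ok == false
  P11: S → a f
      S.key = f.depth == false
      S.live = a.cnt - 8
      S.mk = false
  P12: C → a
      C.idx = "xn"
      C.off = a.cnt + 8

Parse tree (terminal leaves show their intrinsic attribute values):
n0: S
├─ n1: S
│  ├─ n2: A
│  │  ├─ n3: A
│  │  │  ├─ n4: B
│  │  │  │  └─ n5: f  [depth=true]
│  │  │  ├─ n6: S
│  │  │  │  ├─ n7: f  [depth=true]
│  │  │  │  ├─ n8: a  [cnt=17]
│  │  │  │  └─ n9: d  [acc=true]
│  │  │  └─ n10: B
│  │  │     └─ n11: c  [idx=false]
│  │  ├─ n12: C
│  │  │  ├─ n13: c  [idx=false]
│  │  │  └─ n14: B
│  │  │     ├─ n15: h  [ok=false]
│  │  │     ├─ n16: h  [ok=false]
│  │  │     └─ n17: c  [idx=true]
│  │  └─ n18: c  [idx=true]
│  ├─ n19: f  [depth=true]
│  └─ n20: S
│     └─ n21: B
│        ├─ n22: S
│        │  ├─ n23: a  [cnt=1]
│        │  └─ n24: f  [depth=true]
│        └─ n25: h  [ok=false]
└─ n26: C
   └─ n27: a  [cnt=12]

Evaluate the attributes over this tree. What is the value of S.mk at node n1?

false

1. n2.hot = "rn"  ["rn"]
2. n2.env = false  [false]
3. n3.hot = "rx"  ["rx"]
4. n3.env = true  [A₀.env == false]
5. n4.mk = "np"  ["np"]
6. n5.depth = true  [terminal]
7. n4.pre = true  [f.depth == true]
8. n4.key = -1  [-1]
9. n4.live = false  [false]
10. n7.depth = true  [terminal]
11. n8.cnt = 17  [terminal]
12. n9.acc = true  [terminal]
13. n6.key = false  [d.acc == false]
14. n6.live = -5  [-5]
15. n6.mk = true  [f.depth == true]
16. n10.mk = "rxx"  [A.hot ++ "x"]
17. n11.idx = false  [terminal]
18. n10.pre = true  [not c.idx]
19. n10.key = 14  [14]
20. n10.live = true  [true]
21. n3.off = true  [S.live == -5]
22. n13.idx = false  [terminal]
23. n14.mk = "xx"  ["xx"]
24. n15.ok = false  [terminal]
25. n16.ok = false  [terminal]
26. n17.idx = true  [terminal]
27. n14.pre = true  [h₁.ok or c.idx]
28. n14.key = -5  [len(B.mk) - 7]
29. n14.live = false  [c.idx == false]
30. n12.idx = "wq"  ["wq"]
31. n12.off = 12  [B.key + 17]
32. n18.idx = true  [terminal]
33. n2.off = false  [C.off > 12]
34. n19.depth = true  [terminal]
35. n21.mk = "zn"  ["zn"]
36. n23.cnt = 1  [terminal]
37. n24.depth = true  [terminal]
38. n22.key = false  [f.depth == false]
39. n22.live = -7  [a.cnt - 8]
40. n22.mk = false  [false]
41. n25.ok = false  [terminal]
42. n21.pre = true  [S.live > -8]
43. n21.key = 14  [14]
44. n21.live = true  [h.ok == false]
45. n20.key = false  [B.key > 14]
46. n20.live = -5  [-5]
47. n20.mk = true  [B.key > 13]
48. n1.key = true  [S₁.key == false]
49. n1.live = 7  [S₁.live + 12]
50. n1.mk = false  [A.off == true]
51. n27.cnt = 12  [terminal]
52. n26.idx = "xn"  ["xn"]
53. n26.off = 20  [a.cnt + 8]
54. n0.key = true  [S₁.mk == false]
55. n0.live = -7  [S₁.live - 14]
56. n0.mk = false  [false]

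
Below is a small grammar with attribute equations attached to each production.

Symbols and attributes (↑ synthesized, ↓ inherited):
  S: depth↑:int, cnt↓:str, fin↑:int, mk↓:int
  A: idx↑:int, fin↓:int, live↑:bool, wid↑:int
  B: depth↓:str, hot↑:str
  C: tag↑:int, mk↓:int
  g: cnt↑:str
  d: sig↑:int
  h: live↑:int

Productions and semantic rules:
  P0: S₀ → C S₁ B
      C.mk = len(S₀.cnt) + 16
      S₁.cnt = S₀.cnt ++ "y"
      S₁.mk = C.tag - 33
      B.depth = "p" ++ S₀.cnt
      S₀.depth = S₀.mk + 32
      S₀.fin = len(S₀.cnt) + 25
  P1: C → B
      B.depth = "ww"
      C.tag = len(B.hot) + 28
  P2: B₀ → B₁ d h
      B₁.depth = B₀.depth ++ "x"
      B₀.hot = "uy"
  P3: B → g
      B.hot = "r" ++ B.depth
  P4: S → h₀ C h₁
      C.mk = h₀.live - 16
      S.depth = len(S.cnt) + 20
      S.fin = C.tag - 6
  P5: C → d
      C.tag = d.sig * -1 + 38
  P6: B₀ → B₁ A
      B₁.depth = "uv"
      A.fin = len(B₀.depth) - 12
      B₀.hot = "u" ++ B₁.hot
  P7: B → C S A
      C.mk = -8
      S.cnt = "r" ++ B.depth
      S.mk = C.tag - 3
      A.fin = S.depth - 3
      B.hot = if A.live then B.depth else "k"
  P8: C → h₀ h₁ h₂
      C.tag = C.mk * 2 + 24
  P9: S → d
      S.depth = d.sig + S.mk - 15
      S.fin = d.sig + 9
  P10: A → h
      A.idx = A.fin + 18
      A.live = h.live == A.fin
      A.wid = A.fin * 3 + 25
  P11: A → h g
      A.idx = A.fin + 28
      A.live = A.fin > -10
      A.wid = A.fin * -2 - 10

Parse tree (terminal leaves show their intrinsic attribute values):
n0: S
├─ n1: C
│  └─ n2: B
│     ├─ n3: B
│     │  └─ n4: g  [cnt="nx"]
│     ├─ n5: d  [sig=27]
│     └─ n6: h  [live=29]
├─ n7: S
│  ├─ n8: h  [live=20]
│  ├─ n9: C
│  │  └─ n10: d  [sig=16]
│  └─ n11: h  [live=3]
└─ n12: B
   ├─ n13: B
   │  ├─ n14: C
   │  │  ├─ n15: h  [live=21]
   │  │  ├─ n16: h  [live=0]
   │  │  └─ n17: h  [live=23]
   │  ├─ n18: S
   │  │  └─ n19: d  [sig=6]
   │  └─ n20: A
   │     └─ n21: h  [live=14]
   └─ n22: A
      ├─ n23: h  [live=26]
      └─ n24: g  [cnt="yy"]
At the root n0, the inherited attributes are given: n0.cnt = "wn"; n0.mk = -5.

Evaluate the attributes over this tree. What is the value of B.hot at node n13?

1. n0.cnt = "wn"  [given at root]
2. n0.mk = -5  [given at root]
3. n1.mk = 18  [len(S₀.cnt) + 16]
4. n2.depth = "ww"  ["ww"]
5. n3.depth = "wwx"  [B₀.depth ++ "x"]
6. n4.cnt = "nx"  [terminal]
7. n3.hot = "rwwx"  ["r" ++ B.depth]
8. n5.sig = 27  [terminal]
9. n6.live = 29  [terminal]
10. n2.hot = "uy"  ["uy"]
11. n1.tag = 30  [len(B.hot) + 28]
12. n7.cnt = "wny"  [S₀.cnt ++ "y"]
13. n7.mk = -3  [C.tag - 33]
14. n8.live = 20  [terminal]
15. n9.mk = 4  [h₀.live - 16]
16. n10.sig = 16  [terminal]
17. n9.tag = 22  [d.sig * -1 + 38]
18. n11.live = 3  [terminal]
19. n7.depth = 23  [len(S.cnt) + 20]
20. n7.fin = 16  [C.tag - 6]
21. n12.depth = "pwn"  ["p" ++ S₀.cnt]
22. n13.depth = "uv"  ["uv"]
23. n14.mk = -8  [-8]
24. n15.live = 21  [terminal]
25. n16.live = 0  [terminal]
26. n17.live = 23  [terminal]
27. n14.tag = 8  [C.mk * 2 + 24]
28. n18.cnt = "ruv"  ["r" ++ B.depth]
29. n18.mk = 5  [C.tag - 3]
30. n19.sig = 6  [terminal]
31. n18.depth = -4  [d.sig + S.mk - 15]
32. n18.fin = 15  [d.sig + 9]
33. n20.fin = -7  [S.depth - 3]
34. n21.live = 14  [terminal]
35. n20.idx = 11  [A.fin + 18]
36. n20.live = false  [h.live == A.fin]
37. n20.wid = 4  [A.fin * 3 + 25]
38. n13.hot = "k"  [if A.live then B.depth else "k"]
39. n22.fin = -9  [len(B₀.depth) - 12]
40. n23.live = 26  [terminal]
41. n24.cnt = "yy"  [terminal]
42. n22.idx = 19  [A.fin + 28]
43. n22.live = true  [A.fin > -10]
44. n22.wid = 8  [A.fin * -2 - 10]
45. n12.hot = "uk"  ["u" ++ B₁.hot]
46. n0.depth = 27  [S₀.mk + 32]
47. n0.fin = 27  [len(S₀.cnt) + 25]

"k"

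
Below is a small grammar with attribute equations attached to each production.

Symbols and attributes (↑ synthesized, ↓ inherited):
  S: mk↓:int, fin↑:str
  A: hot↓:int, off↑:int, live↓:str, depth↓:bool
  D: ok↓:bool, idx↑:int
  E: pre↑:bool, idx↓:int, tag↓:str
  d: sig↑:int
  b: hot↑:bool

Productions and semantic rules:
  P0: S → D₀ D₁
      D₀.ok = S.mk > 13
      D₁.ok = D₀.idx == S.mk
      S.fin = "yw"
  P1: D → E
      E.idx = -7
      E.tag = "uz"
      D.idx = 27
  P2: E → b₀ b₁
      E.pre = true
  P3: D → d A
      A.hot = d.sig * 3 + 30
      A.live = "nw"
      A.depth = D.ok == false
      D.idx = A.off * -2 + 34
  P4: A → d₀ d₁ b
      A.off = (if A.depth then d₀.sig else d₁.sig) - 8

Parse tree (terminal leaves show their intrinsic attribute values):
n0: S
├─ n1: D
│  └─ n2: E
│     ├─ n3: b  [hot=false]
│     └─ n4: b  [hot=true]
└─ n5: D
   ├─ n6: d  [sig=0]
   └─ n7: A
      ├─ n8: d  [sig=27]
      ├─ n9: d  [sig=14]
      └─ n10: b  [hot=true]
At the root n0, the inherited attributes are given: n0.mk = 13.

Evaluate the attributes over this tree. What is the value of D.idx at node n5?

1. n0.mk = 13  [given at root]
2. n1.ok = false  [S.mk > 13]
3. n2.idx = -7  [-7]
4. n2.tag = "uz"  ["uz"]
5. n3.hot = false  [terminal]
6. n4.hot = true  [terminal]
7. n2.pre = true  [true]
8. n1.idx = 27  [27]
9. n5.ok = false  [D₀.idx == S.mk]
10. n6.sig = 0  [terminal]
11. n7.hot = 30  [d.sig * 3 + 30]
12. n7.live = "nw"  ["nw"]
13. n7.depth = true  [D.ok == false]
14. n8.sig = 27  [terminal]
15. n9.sig = 14  [terminal]
16. n10.hot = true  [terminal]
17. n7.off = 19  [(if A.depth then d₀.sig else d₁.sig) - 8]
18. n5.idx = -4  [A.off * -2 + 34]
19. n0.fin = "yw"  ["yw"]

-4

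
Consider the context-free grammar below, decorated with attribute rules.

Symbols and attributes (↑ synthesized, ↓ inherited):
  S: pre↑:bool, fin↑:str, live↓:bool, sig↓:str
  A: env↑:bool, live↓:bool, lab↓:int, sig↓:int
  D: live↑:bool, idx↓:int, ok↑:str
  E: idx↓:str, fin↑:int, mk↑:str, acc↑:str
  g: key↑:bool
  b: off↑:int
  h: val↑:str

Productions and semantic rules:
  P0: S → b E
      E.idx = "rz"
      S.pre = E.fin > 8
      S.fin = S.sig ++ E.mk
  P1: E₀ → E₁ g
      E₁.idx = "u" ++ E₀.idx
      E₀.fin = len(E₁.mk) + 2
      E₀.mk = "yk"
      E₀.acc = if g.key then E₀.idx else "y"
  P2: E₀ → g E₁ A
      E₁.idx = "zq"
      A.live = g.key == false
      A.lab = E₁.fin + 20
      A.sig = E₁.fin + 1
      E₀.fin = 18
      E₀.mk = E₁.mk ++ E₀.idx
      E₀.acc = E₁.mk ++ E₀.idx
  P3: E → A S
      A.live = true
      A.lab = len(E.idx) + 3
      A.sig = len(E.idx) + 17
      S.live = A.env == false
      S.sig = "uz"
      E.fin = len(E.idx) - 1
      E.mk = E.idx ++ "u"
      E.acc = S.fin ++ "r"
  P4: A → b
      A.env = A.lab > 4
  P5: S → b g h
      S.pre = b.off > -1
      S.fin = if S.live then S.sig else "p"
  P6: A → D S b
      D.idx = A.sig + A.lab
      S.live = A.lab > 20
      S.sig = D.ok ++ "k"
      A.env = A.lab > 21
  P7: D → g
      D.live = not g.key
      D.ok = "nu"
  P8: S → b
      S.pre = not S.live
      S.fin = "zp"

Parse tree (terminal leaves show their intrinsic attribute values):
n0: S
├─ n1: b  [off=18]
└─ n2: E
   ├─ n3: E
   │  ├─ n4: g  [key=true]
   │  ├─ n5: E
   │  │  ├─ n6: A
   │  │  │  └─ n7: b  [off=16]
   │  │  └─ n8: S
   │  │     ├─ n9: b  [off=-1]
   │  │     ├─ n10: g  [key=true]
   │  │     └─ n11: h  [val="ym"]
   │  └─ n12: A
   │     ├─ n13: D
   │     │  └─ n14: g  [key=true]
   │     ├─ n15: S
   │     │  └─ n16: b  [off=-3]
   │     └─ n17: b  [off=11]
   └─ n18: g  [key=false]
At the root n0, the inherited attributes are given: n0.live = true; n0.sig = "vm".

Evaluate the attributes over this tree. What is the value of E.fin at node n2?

8

1. n0.live = true  [given at root]
2. n0.sig = "vm"  [given at root]
3. n1.off = 18  [terminal]
4. n2.idx = "rz"  ["rz"]
5. n3.idx = "urz"  ["u" ++ E₀.idx]
6. n4.key = true  [terminal]
7. n5.idx = "zq"  ["zq"]
8. n6.live = true  [true]
9. n6.lab = 5  [len(E.idx) + 3]
10. n6.sig = 19  [len(E.idx) + 17]
11. n7.off = 16  [terminal]
12. n6.env = true  [A.lab > 4]
13. n8.live = false  [A.env == false]
14. n8.sig = "uz"  ["uz"]
15. n9.off = -1  [terminal]
16. n10.key = true  [terminal]
17. n11.val = "ym"  [terminal]
18. n8.pre = false  [b.off > -1]
19. n8.fin = "p"  [if S.live then S.sig else "p"]
20. n5.fin = 1  [len(E.idx) - 1]
21. n5.mk = "zqu"  [E.idx ++ "u"]
22. n5.acc = "pr"  [S.fin ++ "r"]
23. n12.live = false  [g.key == false]
24. n12.lab = 21  [E₁.fin + 20]
25. n12.sig = 2  [E₁.fin + 1]
26. n13.idx = 23  [A.sig + A.lab]
27. n14.key = true  [terminal]
28. n13.live = false  [not g.key]
29. n13.ok = "nu"  ["nu"]
30. n15.live = true  [A.lab > 20]
31. n15.sig = "nuk"  [D.ok ++ "k"]
32. n16.off = -3  [terminal]
33. n15.pre = false  [not S.live]
34. n15.fin = "zp"  ["zp"]
35. n17.off = 11  [terminal]
36. n12.env = false  [A.lab > 21]
37. n3.fin = 18  [18]
38. n3.mk = "zquurz"  [E₁.mk ++ E₀.idx]
39. n3.acc = "zquurz"  [E₁.mk ++ E₀.idx]
40. n18.key = false  [terminal]
41. n2.fin = 8  [len(E₁.mk) + 2]
42. n2.mk = "yk"  ["yk"]
43. n2.acc = "y"  [if g.key then E₀.idx else "y"]
44. n0.pre = false  [E.fin > 8]
45. n0.fin = "vmyk"  [S.sig ++ E.mk]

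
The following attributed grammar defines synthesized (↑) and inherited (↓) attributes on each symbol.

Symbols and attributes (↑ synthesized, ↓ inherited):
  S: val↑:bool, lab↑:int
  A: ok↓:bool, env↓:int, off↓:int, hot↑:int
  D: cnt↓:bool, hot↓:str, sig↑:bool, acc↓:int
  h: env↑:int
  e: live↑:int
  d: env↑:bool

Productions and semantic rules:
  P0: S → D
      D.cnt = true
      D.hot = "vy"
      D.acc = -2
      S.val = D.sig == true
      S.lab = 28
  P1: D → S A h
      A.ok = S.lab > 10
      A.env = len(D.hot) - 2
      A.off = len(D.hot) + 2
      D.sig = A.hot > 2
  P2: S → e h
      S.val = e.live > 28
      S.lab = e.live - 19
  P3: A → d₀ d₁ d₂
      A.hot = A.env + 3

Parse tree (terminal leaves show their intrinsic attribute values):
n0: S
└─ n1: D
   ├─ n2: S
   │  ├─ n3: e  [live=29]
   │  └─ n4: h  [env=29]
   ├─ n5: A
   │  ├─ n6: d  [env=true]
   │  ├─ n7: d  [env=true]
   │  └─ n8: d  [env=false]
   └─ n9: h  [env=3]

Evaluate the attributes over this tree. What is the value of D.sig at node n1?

1. n1.cnt = true  [true]
2. n1.hot = "vy"  ["vy"]
3. n1.acc = -2  [-2]
4. n3.live = 29  [terminal]
5. n4.env = 29  [terminal]
6. n2.val = true  [e.live > 28]
7. n2.lab = 10  [e.live - 19]
8. n5.ok = false  [S.lab > 10]
9. n5.env = 0  [len(D.hot) - 2]
10. n5.off = 4  [len(D.hot) + 2]
11. n6.env = true  [terminal]
12. n7.env = true  [terminal]
13. n8.env = false  [terminal]
14. n5.hot = 3  [A.env + 3]
15. n9.env = 3  [terminal]
16. n1.sig = true  [A.hot > 2]
17. n0.val = true  [D.sig == true]
18. n0.lab = 28  [28]

true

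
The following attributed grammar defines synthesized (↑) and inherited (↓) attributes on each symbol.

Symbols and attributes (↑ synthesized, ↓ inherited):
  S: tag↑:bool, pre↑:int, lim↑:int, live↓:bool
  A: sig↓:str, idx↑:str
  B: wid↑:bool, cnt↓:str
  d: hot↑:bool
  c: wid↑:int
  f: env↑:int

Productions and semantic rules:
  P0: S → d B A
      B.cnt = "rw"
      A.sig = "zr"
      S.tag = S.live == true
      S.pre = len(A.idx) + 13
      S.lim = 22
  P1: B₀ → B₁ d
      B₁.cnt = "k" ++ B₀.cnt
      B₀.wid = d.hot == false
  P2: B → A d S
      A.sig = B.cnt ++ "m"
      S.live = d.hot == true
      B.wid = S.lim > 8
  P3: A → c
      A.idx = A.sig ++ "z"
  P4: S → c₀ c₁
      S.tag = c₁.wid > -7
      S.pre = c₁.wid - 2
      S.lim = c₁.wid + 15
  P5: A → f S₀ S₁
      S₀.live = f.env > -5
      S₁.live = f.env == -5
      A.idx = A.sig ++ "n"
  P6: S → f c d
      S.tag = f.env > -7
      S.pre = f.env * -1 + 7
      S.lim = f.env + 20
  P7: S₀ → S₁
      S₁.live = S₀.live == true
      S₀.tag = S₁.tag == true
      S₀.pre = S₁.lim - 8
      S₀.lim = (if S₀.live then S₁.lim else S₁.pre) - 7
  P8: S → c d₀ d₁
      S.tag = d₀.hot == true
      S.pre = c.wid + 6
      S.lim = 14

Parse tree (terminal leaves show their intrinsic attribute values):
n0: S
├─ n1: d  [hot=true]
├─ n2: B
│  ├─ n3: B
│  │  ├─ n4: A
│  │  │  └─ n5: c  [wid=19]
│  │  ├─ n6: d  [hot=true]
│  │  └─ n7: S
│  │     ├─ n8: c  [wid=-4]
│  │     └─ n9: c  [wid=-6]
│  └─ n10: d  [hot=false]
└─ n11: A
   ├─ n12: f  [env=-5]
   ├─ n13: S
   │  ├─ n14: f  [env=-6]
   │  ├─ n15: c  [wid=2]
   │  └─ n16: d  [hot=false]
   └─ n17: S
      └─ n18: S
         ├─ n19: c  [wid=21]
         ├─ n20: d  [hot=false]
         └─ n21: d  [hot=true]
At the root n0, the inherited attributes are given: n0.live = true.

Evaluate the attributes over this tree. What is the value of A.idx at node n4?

"krwmz"

1. n0.live = true  [given at root]
2. n1.hot = true  [terminal]
3. n2.cnt = "rw"  ["rw"]
4. n3.cnt = "krw"  ["k" ++ B₀.cnt]
5. n4.sig = "krwm"  [B.cnt ++ "m"]
6. n5.wid = 19  [terminal]
7. n4.idx = "krwmz"  [A.sig ++ "z"]
8. n6.hot = true  [terminal]
9. n7.live = true  [d.hot == true]
10. n8.wid = -4  [terminal]
11. n9.wid = -6  [terminal]
12. n7.tag = true  [c₁.wid > -7]
13. n7.pre = -8  [c₁.wid - 2]
14. n7.lim = 9  [c₁.wid + 15]
15. n3.wid = true  [S.lim > 8]
16. n10.hot = false  [terminal]
17. n2.wid = true  [d.hot == false]
18. n11.sig = "zr"  ["zr"]
19. n12.env = -5  [terminal]
20. n13.live = false  [f.env > -5]
21. n14.env = -6  [terminal]
22. n15.wid = 2  [terminal]
23. n16.hot = false  [terminal]
24. n13.tag = true  [f.env > -7]
25. n13.pre = 13  [f.env * -1 + 7]
26. n13.lim = 14  [f.env + 20]
27. n17.live = true  [f.env == -5]
28. n18.live = true  [S₀.live == true]
29. n19.wid = 21  [terminal]
30. n20.hot = false  [terminal]
31. n21.hot = true  [terminal]
32. n18.tag = false  [d₀.hot == true]
33. n18.pre = 27  [c.wid + 6]
34. n18.lim = 14  [14]
35. n17.tag = false  [S₁.tag == true]
36. n17.pre = 6  [S₁.lim - 8]
37. n17.lim = 7  [(if S₀.live then S₁.lim else S₁.pre) - 7]
38. n11.idx = "zrn"  [A.sig ++ "n"]
39. n0.tag = true  [S.live == true]
40. n0.pre = 16  [len(A.idx) + 13]
41. n0.lim = 22  [22]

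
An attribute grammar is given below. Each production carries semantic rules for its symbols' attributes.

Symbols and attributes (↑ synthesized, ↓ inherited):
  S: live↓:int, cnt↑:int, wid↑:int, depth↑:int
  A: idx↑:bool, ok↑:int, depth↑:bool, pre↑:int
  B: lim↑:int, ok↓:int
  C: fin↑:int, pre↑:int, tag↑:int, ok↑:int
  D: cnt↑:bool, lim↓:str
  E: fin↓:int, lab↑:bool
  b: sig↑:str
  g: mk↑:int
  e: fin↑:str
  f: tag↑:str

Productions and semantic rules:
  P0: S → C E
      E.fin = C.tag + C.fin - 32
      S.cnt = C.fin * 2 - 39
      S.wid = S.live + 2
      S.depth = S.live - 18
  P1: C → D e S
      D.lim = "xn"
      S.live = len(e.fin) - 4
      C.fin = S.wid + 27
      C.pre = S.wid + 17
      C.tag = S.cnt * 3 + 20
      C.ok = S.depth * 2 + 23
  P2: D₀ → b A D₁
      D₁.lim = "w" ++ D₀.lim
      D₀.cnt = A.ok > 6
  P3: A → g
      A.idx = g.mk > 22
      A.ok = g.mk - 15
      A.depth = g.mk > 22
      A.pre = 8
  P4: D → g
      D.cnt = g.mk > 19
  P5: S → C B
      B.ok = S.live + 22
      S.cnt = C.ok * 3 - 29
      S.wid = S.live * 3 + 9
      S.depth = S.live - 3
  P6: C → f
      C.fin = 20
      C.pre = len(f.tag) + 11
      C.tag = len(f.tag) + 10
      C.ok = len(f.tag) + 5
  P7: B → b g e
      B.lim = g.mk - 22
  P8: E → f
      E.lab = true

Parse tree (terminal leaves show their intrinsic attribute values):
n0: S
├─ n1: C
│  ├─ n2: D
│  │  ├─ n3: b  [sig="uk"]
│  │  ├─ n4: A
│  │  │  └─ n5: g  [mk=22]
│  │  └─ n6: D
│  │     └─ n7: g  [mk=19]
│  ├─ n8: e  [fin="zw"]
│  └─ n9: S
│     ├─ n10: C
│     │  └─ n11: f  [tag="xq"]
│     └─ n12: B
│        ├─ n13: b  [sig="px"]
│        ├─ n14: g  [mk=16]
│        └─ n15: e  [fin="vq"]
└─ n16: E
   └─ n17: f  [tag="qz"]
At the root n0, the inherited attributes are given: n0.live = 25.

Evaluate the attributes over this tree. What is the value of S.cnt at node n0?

21

1. n0.live = 25  [given at root]
2. n2.lim = "xn"  ["xn"]
3. n3.sig = "uk"  [terminal]
4. n5.mk = 22  [terminal]
5. n4.idx = false  [g.mk > 22]
6. n4.ok = 7  [g.mk - 15]
7. n4.depth = false  [g.mk > 22]
8. n4.pre = 8  [8]
9. n6.lim = "wxn"  ["w" ++ D₀.lim]
10. n7.mk = 19  [terminal]
11. n6.cnt = false  [g.mk > 19]
12. n2.cnt = true  [A.ok > 6]
13. n8.fin = "zw"  [terminal]
14. n9.live = -2  [len(e.fin) - 4]
15. n11.tag = "xq"  [terminal]
16. n10.fin = 20  [20]
17. n10.pre = 13  [len(f.tag) + 11]
18. n10.tag = 12  [len(f.tag) + 10]
19. n10.ok = 7  [len(f.tag) + 5]
20. n12.ok = 20  [S.live + 22]
21. n13.sig = "px"  [terminal]
22. n14.mk = 16  [terminal]
23. n15.fin = "vq"  [terminal]
24. n12.lim = -6  [g.mk - 22]
25. n9.cnt = -8  [C.ok * 3 - 29]
26. n9.wid = 3  [S.live * 3 + 9]
27. n9.depth = -5  [S.live - 3]
28. n1.fin = 30  [S.wid + 27]
29. n1.pre = 20  [S.wid + 17]
30. n1.tag = -4  [S.cnt * 3 + 20]
31. n1.ok = 13  [S.depth * 2 + 23]
32. n16.fin = -6  [C.tag + C.fin - 32]
33. n17.tag = "qz"  [terminal]
34. n16.lab = true  [true]
35. n0.cnt = 21  [C.fin * 2 - 39]
36. n0.wid = 27  [S.live + 2]
37. n0.depth = 7  [S.live - 18]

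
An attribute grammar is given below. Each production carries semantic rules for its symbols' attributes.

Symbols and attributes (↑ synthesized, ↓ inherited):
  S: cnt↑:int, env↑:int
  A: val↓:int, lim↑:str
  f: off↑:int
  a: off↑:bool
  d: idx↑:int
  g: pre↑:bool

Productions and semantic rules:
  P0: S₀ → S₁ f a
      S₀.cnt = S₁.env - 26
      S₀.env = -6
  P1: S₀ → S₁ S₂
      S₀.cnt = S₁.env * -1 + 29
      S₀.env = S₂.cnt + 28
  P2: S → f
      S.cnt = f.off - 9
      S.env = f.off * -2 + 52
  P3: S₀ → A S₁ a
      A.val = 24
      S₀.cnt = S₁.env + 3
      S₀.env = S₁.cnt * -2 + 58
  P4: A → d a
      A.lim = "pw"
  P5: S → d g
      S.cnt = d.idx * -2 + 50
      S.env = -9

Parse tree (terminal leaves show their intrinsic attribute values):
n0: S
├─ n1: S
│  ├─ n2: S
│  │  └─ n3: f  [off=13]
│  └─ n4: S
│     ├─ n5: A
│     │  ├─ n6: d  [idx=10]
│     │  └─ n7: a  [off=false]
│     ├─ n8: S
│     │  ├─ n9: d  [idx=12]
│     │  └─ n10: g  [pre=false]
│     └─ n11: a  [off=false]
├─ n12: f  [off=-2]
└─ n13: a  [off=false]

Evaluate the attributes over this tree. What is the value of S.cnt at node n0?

1. n3.off = 13  [terminal]
2. n2.cnt = 4  [f.off - 9]
3. n2.env = 26  [f.off * -2 + 52]
4. n5.val = 24  [24]
5. n6.idx = 10  [terminal]
6. n7.off = false  [terminal]
7. n5.lim = "pw"  ["pw"]
8. n9.idx = 12  [terminal]
9. n10.pre = false  [terminal]
10. n8.cnt = 26  [d.idx * -2 + 50]
11. n8.env = -9  [-9]
12. n11.off = false  [terminal]
13. n4.cnt = -6  [S₁.env + 3]
14. n4.env = 6  [S₁.cnt * -2 + 58]
15. n1.cnt = 3  [S₁.env * -1 + 29]
16. n1.env = 22  [S₂.cnt + 28]
17. n12.off = -2  [terminal]
18. n13.off = false  [terminal]
19. n0.cnt = -4  [S₁.env - 26]
20. n0.env = -6  [-6]

-4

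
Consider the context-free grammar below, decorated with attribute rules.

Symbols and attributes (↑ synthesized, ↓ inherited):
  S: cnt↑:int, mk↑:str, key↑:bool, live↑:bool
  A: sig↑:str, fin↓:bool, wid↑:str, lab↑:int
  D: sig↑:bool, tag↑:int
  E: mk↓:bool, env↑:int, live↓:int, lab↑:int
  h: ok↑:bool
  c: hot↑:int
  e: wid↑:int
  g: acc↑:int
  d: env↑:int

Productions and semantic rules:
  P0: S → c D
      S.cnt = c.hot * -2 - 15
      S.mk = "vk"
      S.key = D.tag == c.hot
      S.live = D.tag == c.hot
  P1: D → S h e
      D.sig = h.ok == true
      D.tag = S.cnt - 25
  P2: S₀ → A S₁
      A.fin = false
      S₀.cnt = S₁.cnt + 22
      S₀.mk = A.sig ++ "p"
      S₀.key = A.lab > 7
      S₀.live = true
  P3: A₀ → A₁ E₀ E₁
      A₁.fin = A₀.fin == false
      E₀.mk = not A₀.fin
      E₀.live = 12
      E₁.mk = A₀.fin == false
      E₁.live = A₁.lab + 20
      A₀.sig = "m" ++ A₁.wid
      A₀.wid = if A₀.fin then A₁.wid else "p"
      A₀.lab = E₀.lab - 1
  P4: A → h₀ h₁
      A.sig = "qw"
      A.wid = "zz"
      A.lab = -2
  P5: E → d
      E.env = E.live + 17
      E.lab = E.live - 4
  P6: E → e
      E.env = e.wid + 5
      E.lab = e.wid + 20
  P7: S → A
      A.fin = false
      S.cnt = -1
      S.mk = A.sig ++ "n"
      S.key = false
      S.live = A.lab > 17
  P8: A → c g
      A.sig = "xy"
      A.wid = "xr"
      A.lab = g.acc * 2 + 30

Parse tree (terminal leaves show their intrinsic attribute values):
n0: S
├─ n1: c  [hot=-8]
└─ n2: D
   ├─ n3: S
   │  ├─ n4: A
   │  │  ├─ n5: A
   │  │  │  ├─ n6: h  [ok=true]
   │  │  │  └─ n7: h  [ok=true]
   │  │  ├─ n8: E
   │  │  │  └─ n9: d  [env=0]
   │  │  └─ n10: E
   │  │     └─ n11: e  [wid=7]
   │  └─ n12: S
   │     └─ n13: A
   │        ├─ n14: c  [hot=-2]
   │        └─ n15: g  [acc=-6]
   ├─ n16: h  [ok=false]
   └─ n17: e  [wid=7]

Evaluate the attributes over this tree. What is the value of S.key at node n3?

1. n1.hot = -8  [terminal]
2. n4.fin = false  [false]
3. n5.fin = true  [A₀.fin == false]
4. n6.ok = true  [terminal]
5. n7.ok = true  [terminal]
6. n5.sig = "qw"  ["qw"]
7. n5.wid = "zz"  ["zz"]
8. n5.lab = -2  [-2]
9. n8.mk = true  [not A₀.fin]
10. n8.live = 12  [12]
11. n9.env = 0  [terminal]
12. n8.env = 29  [E.live + 17]
13. n8.lab = 8  [E.live - 4]
14. n10.mk = true  [A₀.fin == false]
15. n10.live = 18  [A₁.lab + 20]
16. n11.wid = 7  [terminal]
17. n10.env = 12  [e.wid + 5]
18. n10.lab = 27  [e.wid + 20]
19. n4.sig = "mzz"  ["m" ++ A₁.wid]
20. n4.wid = "p"  [if A₀.fin then A₁.wid else "p"]
21. n4.lab = 7  [E₀.lab - 1]
22. n13.fin = false  [false]
23. n14.hot = -2  [terminal]
24. n15.acc = -6  [terminal]
25. n13.sig = "xy"  ["xy"]
26. n13.wid = "xr"  ["xr"]
27. n13.lab = 18  [g.acc * 2 + 30]
28. n12.cnt = -1  [-1]
29. n12.mk = "xyn"  [A.sig ++ "n"]
30. n12.key = false  [false]
31. n12.live = true  [A.lab > 17]
32. n3.cnt = 21  [S₁.cnt + 22]
33. n3.mk = "mzzp"  [A.sig ++ "p"]
34. n3.key = false  [A.lab > 7]
35. n3.live = true  [true]
36. n16.ok = false  [terminal]
37. n17.wid = 7  [terminal]
38. n2.sig = false  [h.ok == true]
39. n2.tag = -4  [S.cnt - 25]
40. n0.cnt = 1  [c.hot * -2 - 15]
41. n0.mk = "vk"  ["vk"]
42. n0.key = false  [D.tag == c.hot]
43. n0.live = false  [D.tag == c.hot]

false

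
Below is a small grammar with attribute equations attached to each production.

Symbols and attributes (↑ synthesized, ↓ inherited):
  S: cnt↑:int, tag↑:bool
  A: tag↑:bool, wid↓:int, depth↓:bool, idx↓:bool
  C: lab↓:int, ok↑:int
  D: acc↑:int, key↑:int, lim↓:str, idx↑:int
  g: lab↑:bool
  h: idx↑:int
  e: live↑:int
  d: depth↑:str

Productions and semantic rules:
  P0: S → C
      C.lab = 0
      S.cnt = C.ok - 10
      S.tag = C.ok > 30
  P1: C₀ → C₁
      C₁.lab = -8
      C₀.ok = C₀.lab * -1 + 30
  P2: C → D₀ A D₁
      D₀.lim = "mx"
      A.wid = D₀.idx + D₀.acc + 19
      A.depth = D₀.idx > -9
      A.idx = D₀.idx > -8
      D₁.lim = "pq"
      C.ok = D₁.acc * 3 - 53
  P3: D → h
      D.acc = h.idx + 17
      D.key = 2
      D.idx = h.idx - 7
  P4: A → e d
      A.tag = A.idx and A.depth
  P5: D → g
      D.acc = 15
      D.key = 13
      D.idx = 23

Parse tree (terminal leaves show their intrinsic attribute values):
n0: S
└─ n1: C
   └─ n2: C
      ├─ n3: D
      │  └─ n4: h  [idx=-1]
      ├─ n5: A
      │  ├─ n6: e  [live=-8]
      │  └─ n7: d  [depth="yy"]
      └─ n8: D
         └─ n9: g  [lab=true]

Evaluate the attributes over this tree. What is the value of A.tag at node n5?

1. n1.lab = 0  [0]
2. n2.lab = -8  [-8]
3. n3.lim = "mx"  ["mx"]
4. n4.idx = -1  [terminal]
5. n3.acc = 16  [h.idx + 17]
6. n3.key = 2  [2]
7. n3.idx = -8  [h.idx - 7]
8. n5.wid = 27  [D₀.idx + D₀.acc + 19]
9. n5.depth = true  [D₀.idx > -9]
10. n5.idx = false  [D₀.idx > -8]
11. n6.live = -8  [terminal]
12. n7.depth = "yy"  [terminal]
13. n5.tag = false  [A.idx and A.depth]
14. n8.lim = "pq"  ["pq"]
15. n9.lab = true  [terminal]
16. n8.acc = 15  [15]
17. n8.key = 13  [13]
18. n8.idx = 23  [23]
19. n2.ok = -8  [D₁.acc * 3 - 53]
20. n1.ok = 30  [C₀.lab * -1 + 30]
21. n0.cnt = 20  [C.ok - 10]
22. n0.tag = false  [C.ok > 30]

false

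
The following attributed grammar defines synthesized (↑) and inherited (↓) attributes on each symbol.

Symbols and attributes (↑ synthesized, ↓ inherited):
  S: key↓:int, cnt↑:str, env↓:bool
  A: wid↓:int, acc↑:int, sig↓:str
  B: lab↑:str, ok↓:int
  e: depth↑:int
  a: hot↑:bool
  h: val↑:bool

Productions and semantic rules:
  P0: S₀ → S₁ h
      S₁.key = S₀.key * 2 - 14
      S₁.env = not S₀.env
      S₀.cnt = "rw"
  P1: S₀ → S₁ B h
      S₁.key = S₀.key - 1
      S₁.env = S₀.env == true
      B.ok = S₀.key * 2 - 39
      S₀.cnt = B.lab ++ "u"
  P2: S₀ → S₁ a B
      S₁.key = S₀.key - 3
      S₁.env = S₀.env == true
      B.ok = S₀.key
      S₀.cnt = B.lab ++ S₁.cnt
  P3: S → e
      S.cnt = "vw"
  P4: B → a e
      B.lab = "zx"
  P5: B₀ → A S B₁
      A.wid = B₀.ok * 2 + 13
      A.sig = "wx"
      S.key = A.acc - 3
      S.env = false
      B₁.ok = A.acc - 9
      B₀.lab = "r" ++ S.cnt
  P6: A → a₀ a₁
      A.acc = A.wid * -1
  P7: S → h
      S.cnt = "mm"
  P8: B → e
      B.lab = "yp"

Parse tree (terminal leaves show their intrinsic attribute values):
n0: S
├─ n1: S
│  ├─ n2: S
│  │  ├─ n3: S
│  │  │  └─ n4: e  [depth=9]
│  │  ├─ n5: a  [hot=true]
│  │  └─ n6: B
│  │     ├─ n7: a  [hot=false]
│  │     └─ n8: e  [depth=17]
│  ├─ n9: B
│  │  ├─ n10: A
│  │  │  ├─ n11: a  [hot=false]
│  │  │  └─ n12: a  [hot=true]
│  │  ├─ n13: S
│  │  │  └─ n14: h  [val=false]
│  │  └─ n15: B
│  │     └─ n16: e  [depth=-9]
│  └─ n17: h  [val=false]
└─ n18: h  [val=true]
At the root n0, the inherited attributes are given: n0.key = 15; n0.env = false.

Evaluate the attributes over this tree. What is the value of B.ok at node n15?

-8

1. n0.key = 15  [given at root]
2. n0.env = false  [given at root]
3. n1.key = 16  [S₀.key * 2 - 14]
4. n1.env = true  [not S₀.env]
5. n2.key = 15  [S₀.key - 1]
6. n2.env = true  [S₀.env == true]
7. n3.key = 12  [S₀.key - 3]
8. n3.env = true  [S₀.env == true]
9. n4.depth = 9  [terminal]
10. n3.cnt = "vw"  ["vw"]
11. n5.hot = true  [terminal]
12. n6.ok = 15  [S₀.key]
13. n7.hot = false  [terminal]
14. n8.depth = 17  [terminal]
15. n6.lab = "zx"  ["zx"]
16. n2.cnt = "zxvw"  [B.lab ++ S₁.cnt]
17. n9.ok = -7  [S₀.key * 2 - 39]
18. n10.wid = -1  [B₀.ok * 2 + 13]
19. n10.sig = "wx"  ["wx"]
20. n11.hot = false  [terminal]
21. n12.hot = true  [terminal]
22. n10.acc = 1  [A.wid * -1]
23. n13.key = -2  [A.acc - 3]
24. n13.env = false  [false]
25. n14.val = false  [terminal]
26. n13.cnt = "mm"  ["mm"]
27. n15.ok = -8  [A.acc - 9]
28. n16.depth = -9  [terminal]
29. n15.lab = "yp"  ["yp"]
30. n9.lab = "rmm"  ["r" ++ S.cnt]
31. n17.val = false  [terminal]
32. n1.cnt = "rmmu"  [B.lab ++ "u"]
33. n18.val = true  [terminal]
34. n0.cnt = "rw"  ["rw"]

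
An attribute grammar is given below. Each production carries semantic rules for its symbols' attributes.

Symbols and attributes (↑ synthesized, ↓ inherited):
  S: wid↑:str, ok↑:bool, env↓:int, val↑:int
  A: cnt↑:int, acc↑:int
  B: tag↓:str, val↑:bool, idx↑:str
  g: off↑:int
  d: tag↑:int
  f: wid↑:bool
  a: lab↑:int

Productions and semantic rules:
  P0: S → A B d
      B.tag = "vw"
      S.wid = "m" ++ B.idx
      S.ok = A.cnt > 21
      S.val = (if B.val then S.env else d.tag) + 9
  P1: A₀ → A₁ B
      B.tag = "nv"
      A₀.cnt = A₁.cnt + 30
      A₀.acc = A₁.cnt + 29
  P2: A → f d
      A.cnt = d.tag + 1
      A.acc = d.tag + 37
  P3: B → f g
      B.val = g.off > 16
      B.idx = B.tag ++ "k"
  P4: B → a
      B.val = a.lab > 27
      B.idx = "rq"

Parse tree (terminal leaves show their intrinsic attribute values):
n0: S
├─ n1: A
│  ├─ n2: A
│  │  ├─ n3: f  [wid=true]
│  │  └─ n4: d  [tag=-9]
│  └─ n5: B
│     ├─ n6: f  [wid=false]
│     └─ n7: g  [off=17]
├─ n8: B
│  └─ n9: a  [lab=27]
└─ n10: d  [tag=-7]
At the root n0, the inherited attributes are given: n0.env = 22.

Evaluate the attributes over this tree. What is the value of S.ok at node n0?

true

1. n0.env = 22  [given at root]
2. n3.wid = true  [terminal]
3. n4.tag = -9  [terminal]
4. n2.cnt = -8  [d.tag + 1]
5. n2.acc = 28  [d.tag + 37]
6. n5.tag = "nv"  ["nv"]
7. n6.wid = false  [terminal]
8. n7.off = 17  [terminal]
9. n5.val = true  [g.off > 16]
10. n5.idx = "nvk"  [B.tag ++ "k"]
11. n1.cnt = 22  [A₁.cnt + 30]
12. n1.acc = 21  [A₁.cnt + 29]
13. n8.tag = "vw"  ["vw"]
14. n9.lab = 27  [terminal]
15. n8.val = false  [a.lab > 27]
16. n8.idx = "rq"  ["rq"]
17. n10.tag = -7  [terminal]
18. n0.wid = "mrq"  ["m" ++ B.idx]
19. n0.ok = true  [A.cnt > 21]
20. n0.val = 2  [(if B.val then S.env else d.tag) + 9]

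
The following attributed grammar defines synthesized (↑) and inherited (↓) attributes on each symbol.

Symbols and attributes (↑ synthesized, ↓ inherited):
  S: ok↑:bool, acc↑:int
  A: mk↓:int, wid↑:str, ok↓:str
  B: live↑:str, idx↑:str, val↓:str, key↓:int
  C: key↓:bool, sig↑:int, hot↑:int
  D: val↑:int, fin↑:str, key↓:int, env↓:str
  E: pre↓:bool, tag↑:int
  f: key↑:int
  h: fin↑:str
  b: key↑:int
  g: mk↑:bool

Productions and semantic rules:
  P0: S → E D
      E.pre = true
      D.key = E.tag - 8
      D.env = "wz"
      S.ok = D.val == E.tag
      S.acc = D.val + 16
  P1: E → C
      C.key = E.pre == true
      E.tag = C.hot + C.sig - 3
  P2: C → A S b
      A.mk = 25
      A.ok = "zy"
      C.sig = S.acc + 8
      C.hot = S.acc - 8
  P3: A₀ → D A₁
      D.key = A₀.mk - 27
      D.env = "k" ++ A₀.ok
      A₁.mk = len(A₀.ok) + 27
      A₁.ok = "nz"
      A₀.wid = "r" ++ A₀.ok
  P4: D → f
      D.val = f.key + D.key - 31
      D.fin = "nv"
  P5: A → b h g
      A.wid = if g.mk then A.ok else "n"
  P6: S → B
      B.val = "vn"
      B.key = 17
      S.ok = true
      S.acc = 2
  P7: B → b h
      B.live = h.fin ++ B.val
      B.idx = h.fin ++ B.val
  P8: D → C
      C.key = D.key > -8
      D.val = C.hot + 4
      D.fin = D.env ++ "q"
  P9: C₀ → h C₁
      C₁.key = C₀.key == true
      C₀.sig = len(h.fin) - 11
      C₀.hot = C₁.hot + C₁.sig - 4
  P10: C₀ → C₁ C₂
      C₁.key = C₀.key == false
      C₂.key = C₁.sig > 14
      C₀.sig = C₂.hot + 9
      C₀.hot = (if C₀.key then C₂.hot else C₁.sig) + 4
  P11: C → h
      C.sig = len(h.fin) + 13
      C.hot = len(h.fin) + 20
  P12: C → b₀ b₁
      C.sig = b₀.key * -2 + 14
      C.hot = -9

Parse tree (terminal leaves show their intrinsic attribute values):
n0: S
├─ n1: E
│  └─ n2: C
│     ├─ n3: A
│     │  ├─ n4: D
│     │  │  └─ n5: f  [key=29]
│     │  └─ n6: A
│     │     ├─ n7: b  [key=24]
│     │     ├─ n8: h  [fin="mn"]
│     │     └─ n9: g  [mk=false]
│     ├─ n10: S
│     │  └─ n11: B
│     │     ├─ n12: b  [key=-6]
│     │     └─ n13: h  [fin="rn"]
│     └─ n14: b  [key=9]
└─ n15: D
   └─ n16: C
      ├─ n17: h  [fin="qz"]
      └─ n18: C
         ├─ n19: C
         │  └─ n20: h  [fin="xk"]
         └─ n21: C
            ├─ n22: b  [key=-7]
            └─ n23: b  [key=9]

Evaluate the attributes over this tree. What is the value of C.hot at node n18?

1. n1.pre = true  [true]
2. n2.key = true  [E.pre == true]
3. n3.mk = 25  [25]
4. n3.ok = "zy"  ["zy"]
5. n4.key = -2  [A₀.mk - 27]
6. n4.env = "kzy"  ["k" ++ A₀.ok]
7. n5.key = 29  [terminal]
8. n4.val = -4  [f.key + D.key - 31]
9. n4.fin = "nv"  ["nv"]
10. n6.mk = 29  [len(A₀.ok) + 27]
11. n6.ok = "nz"  ["nz"]
12. n7.key = 24  [terminal]
13. n8.fin = "mn"  [terminal]
14. n9.mk = false  [terminal]
15. n6.wid = "n"  [if g.mk then A.ok else "n"]
16. n3.wid = "rzy"  ["r" ++ A₀.ok]
17. n11.val = "vn"  ["vn"]
18. n11.key = 17  [17]
19. n12.key = -6  [terminal]
20. n13.fin = "rn"  [terminal]
21. n11.live = "rnvn"  [h.fin ++ B.val]
22. n11.idx = "rnvn"  [h.fin ++ B.val]
23. n10.ok = true  [true]
24. n10.acc = 2  [2]
25. n14.key = 9  [terminal]
26. n2.sig = 10  [S.acc + 8]
27. n2.hot = -6  [S.acc - 8]
28. n1.tag = 1  [C.hot + C.sig - 3]
29. n15.key = -7  [E.tag - 8]
30. n15.env = "wz"  ["wz"]
31. n16.key = true  [D.key > -8]
32. n17.fin = "qz"  [terminal]
33. n18.key = true  [C₀.key == true]
34. n19.key = false  [C₀.key == false]
35. n20.fin = "xk"  [terminal]
36. n19.sig = 15  [len(h.fin) + 13]
37. n19.hot = 22  [len(h.fin) + 20]
38. n21.key = true  [C₁.sig > 14]
39. n22.key = -7  [terminal]
40. n23.key = 9  [terminal]
41. n21.sig = 28  [b₀.key * -2 + 14]
42. n21.hot = -9  [-9]
43. n18.sig = 0  [C₂.hot + 9]
44. n18.hot = -5  [(if C₀.key then C₂.hot else C₁.sig) + 4]
45. n16.sig = -9  [len(h.fin) - 11]
46. n16.hot = -9  [C₁.hot + C₁.sig - 4]
47. n15.val = -5  [C.hot + 4]
48. n15.fin = "wzq"  [D.env ++ "q"]
49. n0.ok = false  [D.val == E.tag]
50. n0.acc = 11  [D.val + 16]

-5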